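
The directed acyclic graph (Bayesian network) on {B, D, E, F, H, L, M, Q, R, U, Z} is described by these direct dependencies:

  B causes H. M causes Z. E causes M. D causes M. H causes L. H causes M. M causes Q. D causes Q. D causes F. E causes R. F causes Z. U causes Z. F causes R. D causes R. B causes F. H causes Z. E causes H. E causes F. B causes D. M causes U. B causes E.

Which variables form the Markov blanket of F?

Recall MB(v) = parents ∪ children ∪ spouses, where spouses are the other parents of v's children.
F's parents: B, D, E.
F has children R, Z.
For each child, the remaining parents (spouses of F):
  parents(R) \ {F} = {D, E}.
  parents(Z) \ {F} = {H, M, U}.
Union: {B, D, E} ∪ {R, Z} ∪ {D, E, H, M, U} = {B, D, E, H, M, R, U, Z}.

{B, D, E, H, M, R, U, Z}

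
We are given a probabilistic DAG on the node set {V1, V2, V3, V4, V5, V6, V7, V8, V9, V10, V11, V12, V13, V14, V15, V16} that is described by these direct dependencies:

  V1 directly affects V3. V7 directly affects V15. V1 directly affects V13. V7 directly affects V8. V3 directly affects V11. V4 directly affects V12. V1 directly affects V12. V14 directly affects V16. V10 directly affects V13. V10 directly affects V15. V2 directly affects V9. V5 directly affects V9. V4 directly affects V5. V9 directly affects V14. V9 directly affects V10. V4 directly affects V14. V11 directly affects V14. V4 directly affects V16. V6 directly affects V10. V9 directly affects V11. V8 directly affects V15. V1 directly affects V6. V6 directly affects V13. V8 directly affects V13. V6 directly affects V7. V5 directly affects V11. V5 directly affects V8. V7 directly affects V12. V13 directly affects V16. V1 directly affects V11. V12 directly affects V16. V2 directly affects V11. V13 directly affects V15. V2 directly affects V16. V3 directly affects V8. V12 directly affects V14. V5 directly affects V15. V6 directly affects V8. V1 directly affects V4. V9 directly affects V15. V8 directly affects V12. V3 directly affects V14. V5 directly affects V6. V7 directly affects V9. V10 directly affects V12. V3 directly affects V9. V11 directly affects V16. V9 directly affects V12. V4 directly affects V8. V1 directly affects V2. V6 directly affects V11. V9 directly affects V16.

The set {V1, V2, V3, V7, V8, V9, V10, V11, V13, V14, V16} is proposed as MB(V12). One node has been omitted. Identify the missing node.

Recall MB(v) = parents ∪ children ∪ spouses, where spouses are the other parents of v's children.
Parents of V12: V1, V4, V7, V8, V9, V10.
Ch(V12) = {V14, V16}.
For each child, the remaining parents (spouses of V12):
  V14: V3, V4, V9, V11
  V16: V2, V4, V9, V11, V13, V14
MB(V12) = {V1, V2, V3, V4, V7, V8, V9, V10, V11, V13, V14, V16}.
Comparing with the claimed set, V4 is missing.

V4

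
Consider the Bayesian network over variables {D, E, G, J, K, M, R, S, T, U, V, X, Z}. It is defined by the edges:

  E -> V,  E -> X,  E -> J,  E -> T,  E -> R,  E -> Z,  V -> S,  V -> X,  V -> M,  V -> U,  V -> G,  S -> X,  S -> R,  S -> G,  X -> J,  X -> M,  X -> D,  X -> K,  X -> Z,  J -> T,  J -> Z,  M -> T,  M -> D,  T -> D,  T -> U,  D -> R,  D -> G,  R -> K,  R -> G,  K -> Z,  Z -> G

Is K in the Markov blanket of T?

Pa(T) = {E, J, M}.
Ch(T) = {D, U}.
For each child, the remaining parents (spouses of T):
  D: M, X
  U: V
MB(T) = {D, E, J, M, U, V, X}; K is not in this set.

No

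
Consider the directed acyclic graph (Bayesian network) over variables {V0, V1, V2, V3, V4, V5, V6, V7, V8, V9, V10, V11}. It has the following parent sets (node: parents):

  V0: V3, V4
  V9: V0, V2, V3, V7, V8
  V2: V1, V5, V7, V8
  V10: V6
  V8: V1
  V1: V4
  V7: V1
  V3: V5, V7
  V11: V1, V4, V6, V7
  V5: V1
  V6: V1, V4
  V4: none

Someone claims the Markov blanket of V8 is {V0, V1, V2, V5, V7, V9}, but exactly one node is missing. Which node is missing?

V3

V8 has parent V1.
V8 has children V2, V9.
Parents of each child, excluding V8:
  V2's other parents are V1, V5, V7.
  V9's other parents are V0, V2, V3, V7.
MB(V8) = {V0, V1, V2, V3, V5, V7, V9}.
Comparing with the claimed set, V3 is missing.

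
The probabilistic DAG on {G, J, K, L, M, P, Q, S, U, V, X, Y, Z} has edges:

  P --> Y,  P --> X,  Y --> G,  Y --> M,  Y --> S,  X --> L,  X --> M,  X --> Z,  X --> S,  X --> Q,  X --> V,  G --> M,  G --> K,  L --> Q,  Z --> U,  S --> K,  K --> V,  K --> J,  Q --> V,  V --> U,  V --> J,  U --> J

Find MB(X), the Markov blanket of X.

{G, K, L, M, P, Q, S, V, Y, Z}

X's children: L, M, Q, S, V, Z.
X has parent P.
Parents of each child, excluding X:
  L has no other parent.
  M's other parents are G, Y.
  Z has no other parent.
  parents(S) \ {X} = {Y}.
  parents(Q) \ {X} = {L}.
  parents(V) \ {X} = {K, Q}.
So the Markov blanket of X is {G, K, L, M, P, Q, S, V, Y, Z}.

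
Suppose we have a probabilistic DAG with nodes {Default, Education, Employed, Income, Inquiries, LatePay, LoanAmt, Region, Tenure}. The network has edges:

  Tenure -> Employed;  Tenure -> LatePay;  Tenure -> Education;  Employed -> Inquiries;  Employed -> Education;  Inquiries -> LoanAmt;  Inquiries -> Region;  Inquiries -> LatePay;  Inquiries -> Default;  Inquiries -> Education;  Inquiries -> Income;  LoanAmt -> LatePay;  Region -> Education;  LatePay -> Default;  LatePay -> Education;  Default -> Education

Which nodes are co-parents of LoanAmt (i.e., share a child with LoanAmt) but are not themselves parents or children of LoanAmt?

Children of LoanAmt: LatePay.
  LatePay also has parents Inquiries, Tenure.
Excluding nodes already adjacent to LoanAmt (Inquiries, LatePay), the co-parent-only contribution is {Tenure}.

{Tenure}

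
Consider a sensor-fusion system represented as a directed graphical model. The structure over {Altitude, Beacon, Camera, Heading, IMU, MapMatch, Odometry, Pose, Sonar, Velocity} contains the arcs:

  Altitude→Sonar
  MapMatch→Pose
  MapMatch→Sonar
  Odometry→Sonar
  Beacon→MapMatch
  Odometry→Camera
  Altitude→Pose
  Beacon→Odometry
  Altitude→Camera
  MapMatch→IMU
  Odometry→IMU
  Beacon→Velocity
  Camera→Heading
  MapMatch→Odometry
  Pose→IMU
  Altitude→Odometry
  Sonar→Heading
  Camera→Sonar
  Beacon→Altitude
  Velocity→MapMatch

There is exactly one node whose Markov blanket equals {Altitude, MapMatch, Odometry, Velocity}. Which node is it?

Beacon

The target node must have every member of {Altitude, MapMatch, Odometry, Velocity} as a parent, child, or co-parent, and no others.
Parents of Beacon: none; children: Altitude, MapMatch, Odometry, Velocity; co-parents: Altitude, MapMatch, Velocity.
These exactly cover the given set, so the node is Beacon.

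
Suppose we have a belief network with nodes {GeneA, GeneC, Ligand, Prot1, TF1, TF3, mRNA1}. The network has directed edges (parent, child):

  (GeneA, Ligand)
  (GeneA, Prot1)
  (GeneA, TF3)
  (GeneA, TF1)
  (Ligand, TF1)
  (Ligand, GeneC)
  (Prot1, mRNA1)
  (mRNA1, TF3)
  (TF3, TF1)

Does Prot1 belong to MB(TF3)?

Recall MB(v) = parents ∪ children ∪ spouses, where spouses are the other parents of v's children.
Pa(TF3) = {GeneA, mRNA1}.
TF3's children: TF1.
Parents of each child, excluding TF3:
  TF1: GeneA, Ligand
MB(TF3) = {GeneA, Ligand, TF1, mRNA1}; Prot1 is not in this set.

No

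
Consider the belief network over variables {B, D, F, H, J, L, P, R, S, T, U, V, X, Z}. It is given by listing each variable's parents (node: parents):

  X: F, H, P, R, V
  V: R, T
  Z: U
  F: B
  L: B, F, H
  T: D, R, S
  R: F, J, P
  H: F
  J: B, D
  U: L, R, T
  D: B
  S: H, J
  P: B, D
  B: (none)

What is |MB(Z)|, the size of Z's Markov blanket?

Pa(Z) = {U}.
Z has no children.
Z has no children, so there are no co-parents.
MB(Z) = {U}, which has 1 node.

1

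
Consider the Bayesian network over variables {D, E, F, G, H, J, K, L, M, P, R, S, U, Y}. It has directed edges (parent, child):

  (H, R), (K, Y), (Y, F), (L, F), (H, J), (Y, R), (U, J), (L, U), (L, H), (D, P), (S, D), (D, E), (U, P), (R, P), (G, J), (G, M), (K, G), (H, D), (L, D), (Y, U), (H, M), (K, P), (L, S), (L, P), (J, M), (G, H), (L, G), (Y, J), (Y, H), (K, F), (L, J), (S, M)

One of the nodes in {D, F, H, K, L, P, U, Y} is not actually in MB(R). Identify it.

A node's Markov blanket = Pa ∪ Ch ∪ (parents of Ch other than the node itself).
R has parents H, Y.
Ch(R) = {P}.
For each child, the remaining parents (spouses of R):
  P also has parents D, K, L, U.
MB(R) = {D, H, K, L, P, U, Y}.
F is neither a parent, child, nor co-parent of R, so it does not belong.

F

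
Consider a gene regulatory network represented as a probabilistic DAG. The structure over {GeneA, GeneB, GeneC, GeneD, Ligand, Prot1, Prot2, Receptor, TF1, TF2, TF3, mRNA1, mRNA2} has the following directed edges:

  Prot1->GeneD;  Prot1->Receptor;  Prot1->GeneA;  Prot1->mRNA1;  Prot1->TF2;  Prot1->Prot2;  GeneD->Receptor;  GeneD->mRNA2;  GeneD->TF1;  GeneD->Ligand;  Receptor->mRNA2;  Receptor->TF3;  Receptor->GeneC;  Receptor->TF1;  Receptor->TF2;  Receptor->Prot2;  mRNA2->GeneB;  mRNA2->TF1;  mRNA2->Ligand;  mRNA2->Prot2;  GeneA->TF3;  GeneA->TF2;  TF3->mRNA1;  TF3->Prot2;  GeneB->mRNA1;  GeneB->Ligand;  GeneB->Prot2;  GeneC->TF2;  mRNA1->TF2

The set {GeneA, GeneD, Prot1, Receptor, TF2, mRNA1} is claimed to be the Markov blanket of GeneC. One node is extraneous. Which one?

GeneD

By definition, MB(GeneC) is built from GeneC's parents, GeneC's children, and the co-parents of GeneC.
GeneC's children: TF2.
GeneC's parents: Receptor.
Parents of each child, excluding GeneC:
  TF2: GeneA, Prot1, Receptor, mRNA1
MB(GeneC) = {GeneA, Prot1, Receptor, TF2, mRNA1}.
GeneD is neither a parent, child, nor co-parent of GeneC, so it does not belong.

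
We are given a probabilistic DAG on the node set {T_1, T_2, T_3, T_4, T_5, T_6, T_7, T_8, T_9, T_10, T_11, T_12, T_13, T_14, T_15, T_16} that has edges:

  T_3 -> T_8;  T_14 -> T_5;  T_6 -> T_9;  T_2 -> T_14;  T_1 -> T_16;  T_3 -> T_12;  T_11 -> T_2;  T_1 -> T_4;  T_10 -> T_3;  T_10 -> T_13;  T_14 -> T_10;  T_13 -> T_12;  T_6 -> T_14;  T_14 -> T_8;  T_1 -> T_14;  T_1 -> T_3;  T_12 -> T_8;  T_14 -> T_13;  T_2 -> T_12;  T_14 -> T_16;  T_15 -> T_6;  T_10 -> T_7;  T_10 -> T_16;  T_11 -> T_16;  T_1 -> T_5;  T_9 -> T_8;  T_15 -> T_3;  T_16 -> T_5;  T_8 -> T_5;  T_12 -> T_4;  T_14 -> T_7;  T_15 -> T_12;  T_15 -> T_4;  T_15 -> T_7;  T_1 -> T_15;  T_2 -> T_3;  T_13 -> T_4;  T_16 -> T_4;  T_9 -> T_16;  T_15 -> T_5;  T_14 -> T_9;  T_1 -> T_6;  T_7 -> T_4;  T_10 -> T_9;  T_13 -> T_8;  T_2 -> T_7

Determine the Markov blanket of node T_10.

Recall MB(v) = parents ∪ children ∪ spouses, where spouses are the other parents of v's children.
Parents of T_10: T_14.
T_10's children: T_3, T_7, T_9, T_13, T_16.
Other parents of T_10's children:
  parents(T_13) \ {T_10} = {T_14}.
  T_3 also has parents T_1, T_2, T_15.
  T_9's other parents are T_6, T_14.
  T_16's other parents are T_1, T_9, T_11, T_14.
  T_7 also has parents T_2, T_14, T_15.
MB(T_10) = {T_1, T_2, T_3, T_6, T_7, T_9, T_11, T_13, T_14, T_15, T_16}.

{T_1, T_2, T_3, T_6, T_7, T_9, T_11, T_13, T_14, T_15, T_16}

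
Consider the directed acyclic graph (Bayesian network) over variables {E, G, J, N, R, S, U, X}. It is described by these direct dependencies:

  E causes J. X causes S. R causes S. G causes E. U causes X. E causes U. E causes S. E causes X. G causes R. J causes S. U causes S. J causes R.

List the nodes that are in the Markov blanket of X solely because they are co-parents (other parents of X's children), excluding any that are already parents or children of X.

{J, R}

Children of X: S.
  S's other parents are E, J, R, U.
Excluding nodes already adjacent to X (E, S, U), the co-parent-only contribution is {J, R}.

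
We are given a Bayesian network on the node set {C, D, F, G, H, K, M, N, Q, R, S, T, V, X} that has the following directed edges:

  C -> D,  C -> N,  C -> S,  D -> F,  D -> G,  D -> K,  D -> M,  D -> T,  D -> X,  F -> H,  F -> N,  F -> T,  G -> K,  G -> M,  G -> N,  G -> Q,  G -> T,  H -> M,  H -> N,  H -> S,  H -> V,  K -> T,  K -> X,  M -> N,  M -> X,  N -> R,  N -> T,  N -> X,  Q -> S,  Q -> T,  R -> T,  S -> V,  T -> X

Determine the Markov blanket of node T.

{D, F, G, K, M, N, Q, R, X}

The Markov blanket of a node is its parents, its children, and the other parents of its children.
T has parents D, F, G, K, N, Q, R.
T's children: X.
Other parents of T's children:
  X: D, K, M, N
MB(T) = {D, F, G, K, M, N, Q, R, X}.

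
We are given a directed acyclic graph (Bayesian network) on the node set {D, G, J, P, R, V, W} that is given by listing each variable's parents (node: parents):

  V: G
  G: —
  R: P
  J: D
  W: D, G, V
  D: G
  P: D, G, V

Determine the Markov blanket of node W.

A node's Markov blanket = Pa ∪ Ch ∪ (parents of Ch other than the node itself).
Ch(W) = {}.
Parents of W: D, G, V.
With no children, W has no spouses; the co-parent set is empty.
So the Markov blanket of W is {D, G, V}.

{D, G, V}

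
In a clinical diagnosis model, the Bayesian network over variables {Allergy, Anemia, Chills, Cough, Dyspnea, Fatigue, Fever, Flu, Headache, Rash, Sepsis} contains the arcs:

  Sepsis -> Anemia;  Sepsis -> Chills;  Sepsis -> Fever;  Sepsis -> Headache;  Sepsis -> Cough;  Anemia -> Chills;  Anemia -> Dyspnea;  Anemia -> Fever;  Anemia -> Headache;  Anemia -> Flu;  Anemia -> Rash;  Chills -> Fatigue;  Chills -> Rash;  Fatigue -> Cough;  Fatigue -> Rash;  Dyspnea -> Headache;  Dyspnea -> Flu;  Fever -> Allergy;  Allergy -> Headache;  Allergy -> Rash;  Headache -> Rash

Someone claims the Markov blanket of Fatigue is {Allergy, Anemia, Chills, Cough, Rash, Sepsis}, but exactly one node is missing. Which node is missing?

Fatigue has children Cough, Rash.
Fatigue's parents: Chills.
Parents of each child, excluding Fatigue:
  Cough also has parent Sepsis.
  parents(Rash) \ {Fatigue} = {Allergy, Anemia, Chills, Headache}.
MB(Fatigue) = {Allergy, Anemia, Chills, Cough, Headache, Rash, Sepsis}.
Comparing with the claimed set, Headache is missing.

Headache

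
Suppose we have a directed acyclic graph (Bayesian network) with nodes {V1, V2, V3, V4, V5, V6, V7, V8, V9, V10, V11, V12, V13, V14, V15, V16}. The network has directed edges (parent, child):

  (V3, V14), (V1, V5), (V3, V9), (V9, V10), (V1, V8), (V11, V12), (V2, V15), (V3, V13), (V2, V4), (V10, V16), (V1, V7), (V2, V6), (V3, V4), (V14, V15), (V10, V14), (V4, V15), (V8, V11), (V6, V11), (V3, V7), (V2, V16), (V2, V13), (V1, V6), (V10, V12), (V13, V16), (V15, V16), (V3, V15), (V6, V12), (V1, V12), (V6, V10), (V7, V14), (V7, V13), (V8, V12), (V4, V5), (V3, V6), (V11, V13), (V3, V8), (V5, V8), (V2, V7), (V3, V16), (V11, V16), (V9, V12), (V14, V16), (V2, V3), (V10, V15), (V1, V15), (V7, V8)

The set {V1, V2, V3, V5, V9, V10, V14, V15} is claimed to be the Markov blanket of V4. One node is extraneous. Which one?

V9

By definition, MB(V4) is built from V4's parents, V4's children, and the co-parents of V4.
Ch(V4) = {V5, V15}.
V4 has parents V2, V3.
For each child, the remaining parents (spouses of V4):
  V5's other parent is V1.
  V15's other parents are V1, V2, V3, V10, V14.
MB(V4) = {V1, V2, V3, V5, V10, V14, V15}.
V9 is neither a parent, child, nor co-parent of V4, so it does not belong.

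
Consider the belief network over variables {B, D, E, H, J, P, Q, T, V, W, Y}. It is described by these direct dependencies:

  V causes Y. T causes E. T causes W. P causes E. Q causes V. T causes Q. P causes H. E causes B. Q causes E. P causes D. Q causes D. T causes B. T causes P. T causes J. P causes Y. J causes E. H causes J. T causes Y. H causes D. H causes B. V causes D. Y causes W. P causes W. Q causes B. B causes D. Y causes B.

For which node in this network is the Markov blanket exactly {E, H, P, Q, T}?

The target node must have every member of {E, H, P, Q, T} as a parent, child, or co-parent, and no others.
Parents of J: H, T; children: E; co-parents: P, Q, T.
These exactly cover the given set, so the node is J.

J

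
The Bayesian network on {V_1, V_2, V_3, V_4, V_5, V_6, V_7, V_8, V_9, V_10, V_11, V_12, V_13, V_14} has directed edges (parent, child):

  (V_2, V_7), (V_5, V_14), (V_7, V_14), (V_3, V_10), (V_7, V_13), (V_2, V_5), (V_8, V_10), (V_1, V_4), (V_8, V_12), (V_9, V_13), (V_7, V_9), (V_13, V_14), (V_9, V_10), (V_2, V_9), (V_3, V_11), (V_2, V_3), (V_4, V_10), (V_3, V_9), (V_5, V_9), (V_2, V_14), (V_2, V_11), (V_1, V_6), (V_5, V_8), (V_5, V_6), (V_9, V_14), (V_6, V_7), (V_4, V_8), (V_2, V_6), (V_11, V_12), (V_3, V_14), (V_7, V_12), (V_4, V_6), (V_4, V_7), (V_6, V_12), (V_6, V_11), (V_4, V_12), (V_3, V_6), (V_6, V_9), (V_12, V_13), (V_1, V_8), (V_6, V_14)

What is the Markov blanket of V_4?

{V_1, V_2, V_3, V_5, V_6, V_7, V_8, V_9, V_10, V_11, V_12}

By definition, MB(V_4) is built from V_4's parents, V_4's children, and the co-parents of V_4.
Pa(V_4) = {V_1}.
V_4 has children V_6, V_7, V_8, V_10, V_12.
Parents of each child, excluding V_4:
  V_6: V_1, V_2, V_3, V_5
  V_7: V_2, V_6
  V_8: V_1, V_5
  V_10: V_3, V_8, V_9
  V_12: V_6, V_7, V_8, V_11
Taking the union gives {V_1, V_2, V_3, V_5, V_6, V_7, V_8, V_9, V_10, V_11, V_12}.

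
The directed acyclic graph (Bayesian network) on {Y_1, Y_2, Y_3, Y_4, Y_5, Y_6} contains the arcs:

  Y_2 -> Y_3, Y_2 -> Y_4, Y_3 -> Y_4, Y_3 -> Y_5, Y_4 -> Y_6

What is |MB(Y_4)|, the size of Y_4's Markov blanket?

3

Ch(Y_4) = {Y_6}.
Y_4 has parents Y_2, Y_3.
Parents of each child, excluding Y_4:
  Y_6: —
MB(Y_4) = {Y_2, Y_3, Y_6}, which has 3 nodes.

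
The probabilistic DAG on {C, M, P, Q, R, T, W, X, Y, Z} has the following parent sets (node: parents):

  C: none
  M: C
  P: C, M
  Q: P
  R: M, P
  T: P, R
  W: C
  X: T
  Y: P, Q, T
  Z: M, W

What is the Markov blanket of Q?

{P, T, Y}

Recall MB(v) = parents ∪ children ∪ spouses, where spouses are the other parents of v's children.
Q's children: Y.
Parents of Q: P.
For each child, the remaining parents (spouses of Q):
  Y's other parents are P, T.
MB(Q) = {P, T, Y}.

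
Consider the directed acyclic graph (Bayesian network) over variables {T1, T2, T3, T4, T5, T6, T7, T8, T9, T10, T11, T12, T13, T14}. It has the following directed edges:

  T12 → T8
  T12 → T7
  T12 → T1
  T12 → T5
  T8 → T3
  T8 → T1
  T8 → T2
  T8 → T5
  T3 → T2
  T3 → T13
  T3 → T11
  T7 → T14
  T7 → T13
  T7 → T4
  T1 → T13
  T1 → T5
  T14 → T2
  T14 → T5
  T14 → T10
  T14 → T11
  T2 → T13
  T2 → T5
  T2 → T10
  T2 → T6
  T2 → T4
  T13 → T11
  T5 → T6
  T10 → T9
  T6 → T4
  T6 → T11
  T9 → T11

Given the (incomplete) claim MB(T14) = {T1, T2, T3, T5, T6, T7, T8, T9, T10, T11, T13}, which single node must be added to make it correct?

T12

Parents of T14: T7.
Ch(T14) = {T2, T5, T10, T11}.
Parents of each child, excluding T14:
  T2 also has parents T3, T8.
  T5's other parents are T1, T2, T8, T12.
  T10's other parent is T2.
  parents(T11) \ {T14} = {T3, T6, T9, T13}.
MB(T14) = {T1, T2, T3, T5, T6, T7, T8, T9, T10, T11, T12, T13}.
Comparing with the claimed set, T12 is missing.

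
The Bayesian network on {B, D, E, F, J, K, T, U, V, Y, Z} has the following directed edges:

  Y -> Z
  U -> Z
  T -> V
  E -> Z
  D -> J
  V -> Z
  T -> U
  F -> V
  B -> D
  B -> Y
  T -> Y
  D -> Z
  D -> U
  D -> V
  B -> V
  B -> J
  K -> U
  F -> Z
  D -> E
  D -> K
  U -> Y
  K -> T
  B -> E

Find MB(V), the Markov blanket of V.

Recall MB(v) = parents ∪ children ∪ spouses, where spouses are the other parents of v's children.
V has parents B, D, F, T.
V's children: Z.
Parents of each child, excluding V:
  Z also has parents D, E, F, U, Y.
MB(V) = {B, D, E, F, T, U, Y, Z}.

{B, D, E, F, T, U, Y, Z}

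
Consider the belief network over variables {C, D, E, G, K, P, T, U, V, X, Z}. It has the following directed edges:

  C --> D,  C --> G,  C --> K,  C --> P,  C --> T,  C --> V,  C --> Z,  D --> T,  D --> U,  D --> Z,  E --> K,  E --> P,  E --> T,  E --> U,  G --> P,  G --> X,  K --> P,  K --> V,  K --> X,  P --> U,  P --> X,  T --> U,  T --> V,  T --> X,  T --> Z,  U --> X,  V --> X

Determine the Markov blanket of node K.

The Markov blanket of a node is its parents, its children, and the other parents of its children.
K has children P, V, X.
Parents of K: C, E.
For each child, the remaining parents (spouses of K):
  P also has parents C, E, G.
  V's other parents are C, T.
  parents(X) \ {K} = {G, P, T, U, V}.
Taking the union gives {C, E, G, P, T, U, V, X}.

{C, E, G, P, T, U, V, X}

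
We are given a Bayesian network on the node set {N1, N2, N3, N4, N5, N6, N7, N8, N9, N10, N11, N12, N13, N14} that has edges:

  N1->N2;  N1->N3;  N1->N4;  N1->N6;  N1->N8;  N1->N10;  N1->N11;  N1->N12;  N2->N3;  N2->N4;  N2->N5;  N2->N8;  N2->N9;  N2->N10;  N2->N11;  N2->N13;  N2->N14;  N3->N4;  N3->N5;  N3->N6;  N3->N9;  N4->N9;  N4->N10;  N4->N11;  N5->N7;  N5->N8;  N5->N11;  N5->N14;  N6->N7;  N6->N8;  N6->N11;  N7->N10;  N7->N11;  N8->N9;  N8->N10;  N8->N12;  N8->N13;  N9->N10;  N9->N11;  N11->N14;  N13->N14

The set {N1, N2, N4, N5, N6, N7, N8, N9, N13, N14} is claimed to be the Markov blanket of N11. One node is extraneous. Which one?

N8

Pa(N11) = {N1, N2, N4, N5, N6, N7, N9}.
N11's children: N14.
Other parents of N11's children:
  N14: N2, N5, N13
MB(N11) = {N1, N2, N4, N5, N6, N7, N9, N13, N14}.
N8 is neither a parent, child, nor co-parent of N11, so it does not belong.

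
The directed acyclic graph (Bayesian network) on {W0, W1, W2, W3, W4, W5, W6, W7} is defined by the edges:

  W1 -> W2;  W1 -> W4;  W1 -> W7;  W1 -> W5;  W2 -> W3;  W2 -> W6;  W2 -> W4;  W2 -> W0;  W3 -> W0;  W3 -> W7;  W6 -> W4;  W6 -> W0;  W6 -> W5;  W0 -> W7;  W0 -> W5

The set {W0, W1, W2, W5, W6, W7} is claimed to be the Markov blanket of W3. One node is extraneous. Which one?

W5

By definition, MB(W3) is built from W3's parents, W3's children, and the co-parents of W3.
Pa(W3) = {W2}.
Children of W3: W0, W7.
Other parents of W3's children:
  W0: W2, W6
  W7: W0, W1
MB(W3) = {W0, W1, W2, W6, W7}.
W5 is neither a parent, child, nor co-parent of W3, so it does not belong.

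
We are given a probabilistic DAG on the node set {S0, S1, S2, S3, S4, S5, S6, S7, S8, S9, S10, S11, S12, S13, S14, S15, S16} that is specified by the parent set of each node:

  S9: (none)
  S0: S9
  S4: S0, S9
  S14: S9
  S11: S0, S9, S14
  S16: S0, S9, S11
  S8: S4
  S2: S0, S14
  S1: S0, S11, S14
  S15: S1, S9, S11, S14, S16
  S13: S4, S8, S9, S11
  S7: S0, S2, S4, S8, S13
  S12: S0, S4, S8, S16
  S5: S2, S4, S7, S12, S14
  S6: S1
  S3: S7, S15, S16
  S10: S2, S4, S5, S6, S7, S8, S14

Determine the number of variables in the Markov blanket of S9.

9

Parents of S9: none.
S9 has children S0, S4, S11, S13, S14, S15, S16.
Parents of each child, excluding S9:
  S0: —
  S4: S0
  S14: —
  S11: S0, S14
  S16: S0, S11
  S15: S1, S11, S14, S16
  S13: S4, S8, S11
MB(S9) = {S0, S1, S4, S8, S11, S13, S14, S15, S16}, which has 9 nodes.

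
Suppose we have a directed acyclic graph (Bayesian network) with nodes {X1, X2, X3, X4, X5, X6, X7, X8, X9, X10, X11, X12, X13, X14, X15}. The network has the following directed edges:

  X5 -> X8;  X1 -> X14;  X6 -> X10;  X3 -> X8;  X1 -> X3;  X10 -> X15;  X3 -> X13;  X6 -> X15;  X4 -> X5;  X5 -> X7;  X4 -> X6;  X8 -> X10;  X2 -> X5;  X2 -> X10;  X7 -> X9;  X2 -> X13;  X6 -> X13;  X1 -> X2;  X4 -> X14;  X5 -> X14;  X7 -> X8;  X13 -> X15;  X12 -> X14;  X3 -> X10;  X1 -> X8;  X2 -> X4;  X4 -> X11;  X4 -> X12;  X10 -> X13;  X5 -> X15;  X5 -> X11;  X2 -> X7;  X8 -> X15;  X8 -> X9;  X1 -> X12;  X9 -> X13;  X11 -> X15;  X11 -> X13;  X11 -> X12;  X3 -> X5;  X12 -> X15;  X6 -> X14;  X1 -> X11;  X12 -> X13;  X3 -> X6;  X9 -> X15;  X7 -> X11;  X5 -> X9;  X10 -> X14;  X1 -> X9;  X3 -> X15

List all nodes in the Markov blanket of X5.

{X1, X2, X3, X4, X6, X7, X8, X9, X10, X11, X12, X13, X14, X15}

The Markov blanket of a node is its parents, its children, and the other parents of its children.
X5's parents: X2, X3, X4.
Children of X5: X7, X8, X9, X11, X14, X15.
Parents of each child, excluding X5:
  X7: X2
  X8: X1, X3, X7
  X9: X1, X7, X8
  X11: X1, X4, X7
  X14: X1, X4, X6, X10, X12
  X15: X3, X6, X8, X9, X10, X11, X12, X13
So the Markov blanket of X5 is {X1, X2, X3, X4, X6, X7, X8, X9, X10, X11, X12, X13, X14, X15}.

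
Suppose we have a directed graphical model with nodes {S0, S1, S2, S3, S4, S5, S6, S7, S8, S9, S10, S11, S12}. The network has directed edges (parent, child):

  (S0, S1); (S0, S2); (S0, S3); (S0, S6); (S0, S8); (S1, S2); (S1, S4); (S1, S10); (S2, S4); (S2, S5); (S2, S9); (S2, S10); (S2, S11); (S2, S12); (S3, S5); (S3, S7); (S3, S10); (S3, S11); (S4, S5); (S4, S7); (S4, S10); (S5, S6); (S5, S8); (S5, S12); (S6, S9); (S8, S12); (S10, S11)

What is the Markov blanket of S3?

S3 has parent S0.
Children of S3: S5, S7, S10, S11.
For each child, the remaining parents (spouses of S3):
  S5 also has parents S2, S4.
  S7's other parent is S4.
  S10 also has parents S1, S2, S4.
  S11 also has parents S2, S10.
MB(S3) = {S0, S1, S2, S4, S5, S7, S10, S11}.

{S0, S1, S2, S4, S5, S7, S10, S11}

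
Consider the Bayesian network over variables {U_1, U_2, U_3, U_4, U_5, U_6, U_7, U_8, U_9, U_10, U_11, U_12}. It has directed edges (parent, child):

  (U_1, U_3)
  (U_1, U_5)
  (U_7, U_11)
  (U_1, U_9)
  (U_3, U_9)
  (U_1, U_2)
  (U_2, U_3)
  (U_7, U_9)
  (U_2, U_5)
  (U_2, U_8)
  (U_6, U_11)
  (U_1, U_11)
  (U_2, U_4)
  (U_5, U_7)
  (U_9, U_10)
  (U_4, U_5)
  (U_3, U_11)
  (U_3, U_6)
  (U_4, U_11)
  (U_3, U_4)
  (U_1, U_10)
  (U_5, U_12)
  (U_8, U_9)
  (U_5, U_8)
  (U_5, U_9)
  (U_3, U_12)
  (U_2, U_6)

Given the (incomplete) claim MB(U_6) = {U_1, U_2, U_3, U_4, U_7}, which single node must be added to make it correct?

By definition, MB(U_6) is built from U_6's parents, U_6's children, and the co-parents of U_6.
Parents of U_6: U_2, U_3.
Children of U_6: U_11.
Co-parents of U_6 (other parents of its children):
  U_11 also has parents U_1, U_3, U_4, U_7.
MB(U_6) = {U_1, U_2, U_3, U_4, U_7, U_11}.
Comparing with the claimed set, U_11 is missing.

U_11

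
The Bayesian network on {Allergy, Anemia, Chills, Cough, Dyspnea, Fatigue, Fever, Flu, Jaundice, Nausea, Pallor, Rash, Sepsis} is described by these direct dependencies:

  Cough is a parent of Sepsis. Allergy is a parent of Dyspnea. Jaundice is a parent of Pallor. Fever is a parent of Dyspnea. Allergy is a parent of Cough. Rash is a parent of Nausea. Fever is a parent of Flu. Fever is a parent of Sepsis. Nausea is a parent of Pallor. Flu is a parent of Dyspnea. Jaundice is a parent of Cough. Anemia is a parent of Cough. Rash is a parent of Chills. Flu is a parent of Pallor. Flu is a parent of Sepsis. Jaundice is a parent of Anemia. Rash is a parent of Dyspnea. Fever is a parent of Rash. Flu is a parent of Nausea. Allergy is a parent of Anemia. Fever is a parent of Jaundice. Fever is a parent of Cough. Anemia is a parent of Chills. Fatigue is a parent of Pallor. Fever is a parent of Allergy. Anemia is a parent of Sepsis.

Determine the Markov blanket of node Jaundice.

Pa(Jaundice) = {Fever}.
Ch(Jaundice) = {Anemia, Cough, Pallor}.
Co-parents of Jaundice (other parents of its children):
  Anemia: Allergy
  Cough: Allergy, Anemia, Fever
  Pallor: Fatigue, Flu, Nausea
Taking the union gives {Allergy, Anemia, Cough, Fatigue, Fever, Flu, Nausea, Pallor}.

{Allergy, Anemia, Cough, Fatigue, Fever, Flu, Nausea, Pallor}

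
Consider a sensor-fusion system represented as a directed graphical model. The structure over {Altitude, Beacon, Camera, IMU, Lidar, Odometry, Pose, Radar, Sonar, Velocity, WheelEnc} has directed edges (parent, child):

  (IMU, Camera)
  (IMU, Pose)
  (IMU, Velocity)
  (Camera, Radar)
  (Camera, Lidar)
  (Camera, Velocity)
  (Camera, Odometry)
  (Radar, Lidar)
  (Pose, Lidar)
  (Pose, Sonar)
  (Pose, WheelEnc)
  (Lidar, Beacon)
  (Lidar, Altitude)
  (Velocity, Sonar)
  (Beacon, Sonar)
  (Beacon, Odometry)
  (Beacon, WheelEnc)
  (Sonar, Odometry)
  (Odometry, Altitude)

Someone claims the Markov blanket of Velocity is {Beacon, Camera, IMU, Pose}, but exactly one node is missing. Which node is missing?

Recall MB(v) = parents ∪ children ∪ spouses, where spouses are the other parents of v's children.
Children of Velocity: Sonar.
Velocity's parents: Camera, IMU.
For each child, the remaining parents (spouses of Velocity):
  Sonar: Beacon, Pose
MB(Velocity) = {Beacon, Camera, IMU, Pose, Sonar}.
Comparing with the claimed set, Sonar is missing.

Sonar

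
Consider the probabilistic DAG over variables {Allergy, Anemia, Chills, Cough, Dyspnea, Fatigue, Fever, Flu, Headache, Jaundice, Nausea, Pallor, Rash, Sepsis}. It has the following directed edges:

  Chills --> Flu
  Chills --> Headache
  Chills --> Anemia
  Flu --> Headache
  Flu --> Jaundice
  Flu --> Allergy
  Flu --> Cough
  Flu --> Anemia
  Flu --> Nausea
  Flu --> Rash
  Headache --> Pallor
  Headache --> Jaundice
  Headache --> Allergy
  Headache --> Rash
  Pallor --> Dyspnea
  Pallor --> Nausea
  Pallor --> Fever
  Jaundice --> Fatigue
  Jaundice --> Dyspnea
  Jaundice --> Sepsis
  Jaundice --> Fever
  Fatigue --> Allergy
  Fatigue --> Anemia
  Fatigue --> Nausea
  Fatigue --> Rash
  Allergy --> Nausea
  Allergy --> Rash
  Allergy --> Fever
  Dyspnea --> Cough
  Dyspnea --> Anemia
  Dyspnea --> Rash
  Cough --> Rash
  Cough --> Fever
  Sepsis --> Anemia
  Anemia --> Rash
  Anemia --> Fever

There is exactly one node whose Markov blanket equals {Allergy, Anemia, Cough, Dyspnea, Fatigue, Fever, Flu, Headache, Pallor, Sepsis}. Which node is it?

The target node must have every member of {Allergy, Anemia, Cough, Dyspnea, Fatigue, Fever, Flu, Headache, Pallor, Sepsis} as a parent, child, or co-parent, and no others.
Parents of Jaundice: Flu, Headache; children: Dyspnea, Fatigue, Fever, Sepsis; co-parents: Allergy, Anemia, Cough, Pallor.
These exactly cover the given set, so the node is Jaundice.

Jaundice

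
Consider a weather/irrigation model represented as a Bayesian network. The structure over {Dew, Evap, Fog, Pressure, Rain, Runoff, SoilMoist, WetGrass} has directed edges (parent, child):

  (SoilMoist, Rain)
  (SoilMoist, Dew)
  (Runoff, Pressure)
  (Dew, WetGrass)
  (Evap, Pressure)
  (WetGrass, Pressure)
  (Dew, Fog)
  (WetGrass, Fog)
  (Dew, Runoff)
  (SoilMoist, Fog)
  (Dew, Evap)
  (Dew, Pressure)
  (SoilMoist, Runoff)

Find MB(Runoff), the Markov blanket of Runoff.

{Dew, Evap, Pressure, SoilMoist, WetGrass}

A node's Markov blanket = Pa ∪ Ch ∪ (parents of Ch other than the node itself).
Runoff has child Pressure.
Pa(Runoff) = {Dew, SoilMoist}.
Other parents of Runoff's children:
  Pressure's other parents are Dew, Evap, WetGrass.
So the Markov blanket of Runoff is {Dew, Evap, Pressure, SoilMoist, WetGrass}.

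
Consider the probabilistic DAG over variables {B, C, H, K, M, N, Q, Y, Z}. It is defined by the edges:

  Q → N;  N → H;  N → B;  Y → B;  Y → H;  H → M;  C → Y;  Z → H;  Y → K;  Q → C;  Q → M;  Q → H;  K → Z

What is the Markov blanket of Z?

{H, K, N, Q, Y}

The Markov blanket of a node is its parents, its children, and the other parents of its children.
Z's parents: K.
Children of Z: H.
Co-parents of Z (other parents of its children):
  H also has parents N, Q, Y.
Union: {K} ∪ {H} ∪ {N, Q, Y} = {H, K, N, Q, Y}.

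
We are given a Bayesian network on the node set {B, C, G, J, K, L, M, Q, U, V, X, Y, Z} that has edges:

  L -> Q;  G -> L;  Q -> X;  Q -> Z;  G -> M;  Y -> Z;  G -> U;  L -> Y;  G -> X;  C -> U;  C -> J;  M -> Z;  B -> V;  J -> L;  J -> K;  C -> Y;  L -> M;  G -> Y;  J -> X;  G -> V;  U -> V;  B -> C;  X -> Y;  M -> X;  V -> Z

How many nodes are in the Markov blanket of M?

8

Recall MB(v) = parents ∪ children ∪ spouses, where spouses are the other parents of v's children.
Pa(M) = {G, L}.
Ch(M) = {X, Z}.
Other parents of M's children:
  parents(X) \ {M} = {G, J, Q}.
  Z also has parents Q, V, Y.
MB(M) = {G, J, L, Q, V, X, Y, Z}, which has 8 nodes.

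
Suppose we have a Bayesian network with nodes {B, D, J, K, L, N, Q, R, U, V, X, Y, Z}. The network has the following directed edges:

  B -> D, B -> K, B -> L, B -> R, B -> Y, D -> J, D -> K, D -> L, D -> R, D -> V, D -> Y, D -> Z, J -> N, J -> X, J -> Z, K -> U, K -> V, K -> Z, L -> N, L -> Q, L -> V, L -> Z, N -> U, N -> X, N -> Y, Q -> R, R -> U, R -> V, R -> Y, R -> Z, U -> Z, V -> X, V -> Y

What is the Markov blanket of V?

A node's Markov blanket = Pa ∪ Ch ∪ (parents of Ch other than the node itself).
V has parents D, K, L, R.
Ch(V) = {X, Y}.
Parents of each child, excluding V:
  X also has parents J, N.
  parents(Y) \ {V} = {B, D, N, R}.
So the Markov blanket of V is {B, D, J, K, L, N, R, X, Y}.

{B, D, J, K, L, N, R, X, Y}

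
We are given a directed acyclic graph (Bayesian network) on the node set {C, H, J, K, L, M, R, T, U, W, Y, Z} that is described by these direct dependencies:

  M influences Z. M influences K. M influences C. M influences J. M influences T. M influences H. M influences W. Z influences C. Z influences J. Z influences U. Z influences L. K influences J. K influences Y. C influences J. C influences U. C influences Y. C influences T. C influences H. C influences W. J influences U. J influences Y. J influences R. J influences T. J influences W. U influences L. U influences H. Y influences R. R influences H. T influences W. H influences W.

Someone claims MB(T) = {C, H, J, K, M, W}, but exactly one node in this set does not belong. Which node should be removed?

K

A node's Markov blanket = Pa ∪ Ch ∪ (parents of Ch other than the node itself).
T's parents: C, J, M.
T has child W.
Co-parents of T (other parents of its children):
  W: C, H, J, M
MB(T) = {C, H, J, M, W}.
K is neither a parent, child, nor co-parent of T, so it does not belong.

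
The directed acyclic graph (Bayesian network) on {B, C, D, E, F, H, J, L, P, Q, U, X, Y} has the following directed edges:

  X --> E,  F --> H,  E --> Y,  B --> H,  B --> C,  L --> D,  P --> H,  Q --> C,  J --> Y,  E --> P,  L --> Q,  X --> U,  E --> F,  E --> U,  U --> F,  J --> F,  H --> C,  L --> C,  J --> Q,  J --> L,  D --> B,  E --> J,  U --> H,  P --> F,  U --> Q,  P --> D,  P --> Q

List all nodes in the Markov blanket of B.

{C, D, F, H, L, P, Q, U}

The Markov blanket of a node is its parents, its children, and the other parents of its children.
Ch(B) = {C, H}.
B's parents: D.
Other parents of B's children:
  H: F, P, U
  C: H, L, Q
Taking the union gives {C, D, F, H, L, P, Q, U}.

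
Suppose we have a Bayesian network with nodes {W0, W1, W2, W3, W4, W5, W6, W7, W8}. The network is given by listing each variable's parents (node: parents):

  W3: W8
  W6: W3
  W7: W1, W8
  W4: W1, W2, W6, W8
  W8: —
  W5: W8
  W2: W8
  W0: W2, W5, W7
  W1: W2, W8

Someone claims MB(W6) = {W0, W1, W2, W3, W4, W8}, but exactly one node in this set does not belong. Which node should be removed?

A node's Markov blanket = Pa ∪ Ch ∪ (parents of Ch other than the node itself).
Pa(W6) = {W3}.
W6's children: W4.
For each child, the remaining parents (spouses of W6):
  W4 also has parents W1, W2, W8.
MB(W6) = {W1, W2, W3, W4, W8}.
W0 is neither a parent, child, nor co-parent of W6, so it does not belong.

W0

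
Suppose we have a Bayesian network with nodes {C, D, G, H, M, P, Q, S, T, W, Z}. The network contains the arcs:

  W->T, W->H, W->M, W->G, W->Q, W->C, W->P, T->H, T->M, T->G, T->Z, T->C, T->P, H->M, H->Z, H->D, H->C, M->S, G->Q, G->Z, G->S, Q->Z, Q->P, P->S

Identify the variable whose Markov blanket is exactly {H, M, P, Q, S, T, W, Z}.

The target node must have every member of {H, M, P, Q, S, T, W, Z} as a parent, child, or co-parent, and no others.
Parents of G: T, W; children: Q, S, Z; co-parents: H, M, P, Q, T, W.
These exactly cover the given set, so the node is G.

G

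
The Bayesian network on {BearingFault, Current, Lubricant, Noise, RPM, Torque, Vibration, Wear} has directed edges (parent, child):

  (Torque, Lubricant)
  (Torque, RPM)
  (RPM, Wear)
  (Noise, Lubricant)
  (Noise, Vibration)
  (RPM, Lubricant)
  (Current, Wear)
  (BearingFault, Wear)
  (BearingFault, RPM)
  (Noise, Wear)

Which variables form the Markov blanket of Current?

Children of Current: Wear.
Current has no parents.
For each child, the remaining parents (spouses of Current):
  Wear: BearingFault, Noise, RPM
Taking the union gives {BearingFault, Noise, RPM, Wear}.

{BearingFault, Noise, RPM, Wear}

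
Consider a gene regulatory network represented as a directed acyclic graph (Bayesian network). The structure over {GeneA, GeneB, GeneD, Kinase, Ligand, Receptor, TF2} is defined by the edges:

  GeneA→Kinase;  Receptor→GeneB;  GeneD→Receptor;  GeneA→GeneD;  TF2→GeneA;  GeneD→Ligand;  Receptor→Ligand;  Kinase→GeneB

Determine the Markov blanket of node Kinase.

{GeneA, GeneB, Receptor}

Kinase's parents: GeneA.
Kinase's children: GeneB.
Co-parents of Kinase (other parents of its children):
  GeneB also has parent Receptor.
Taking the union gives {GeneA, GeneB, Receptor}.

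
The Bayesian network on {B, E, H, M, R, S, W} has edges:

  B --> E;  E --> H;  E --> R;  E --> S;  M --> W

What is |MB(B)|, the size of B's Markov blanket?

Parents of B: none.
B has child E.
For each child, the remaining parents (spouses of B):
  E: no additional parents.
MB(B) = {E}, which has 1 node.

1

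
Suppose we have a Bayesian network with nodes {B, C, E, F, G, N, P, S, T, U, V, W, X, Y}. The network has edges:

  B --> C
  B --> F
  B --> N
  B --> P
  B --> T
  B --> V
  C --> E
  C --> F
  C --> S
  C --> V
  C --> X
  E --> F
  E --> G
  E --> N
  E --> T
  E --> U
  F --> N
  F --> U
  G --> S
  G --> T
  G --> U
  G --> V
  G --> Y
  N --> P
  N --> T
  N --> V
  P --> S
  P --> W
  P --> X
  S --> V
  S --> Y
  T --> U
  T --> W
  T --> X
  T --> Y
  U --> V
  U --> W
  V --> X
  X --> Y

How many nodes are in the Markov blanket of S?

10

Recall MB(v) = parents ∪ children ∪ spouses, where spouses are the other parents of v's children.
Children of S: V, Y.
S has parents C, G, P.
Other parents of S's children:
  V: B, C, G, N, U
  Y: G, T, X
MB(S) = {B, C, G, N, P, T, U, V, X, Y}, which has 10 nodes.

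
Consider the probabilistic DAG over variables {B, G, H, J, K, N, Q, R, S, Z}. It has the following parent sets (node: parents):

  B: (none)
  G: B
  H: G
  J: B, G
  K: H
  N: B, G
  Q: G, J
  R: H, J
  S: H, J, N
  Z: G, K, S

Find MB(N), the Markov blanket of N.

Parents of N: B, G.
N has child S.
For each child, the remaining parents (spouses of N):
  S: H, J
Union: {B, G} ∪ {S} ∪ {H, J} = {B, G, H, J, S}.

{B, G, H, J, S}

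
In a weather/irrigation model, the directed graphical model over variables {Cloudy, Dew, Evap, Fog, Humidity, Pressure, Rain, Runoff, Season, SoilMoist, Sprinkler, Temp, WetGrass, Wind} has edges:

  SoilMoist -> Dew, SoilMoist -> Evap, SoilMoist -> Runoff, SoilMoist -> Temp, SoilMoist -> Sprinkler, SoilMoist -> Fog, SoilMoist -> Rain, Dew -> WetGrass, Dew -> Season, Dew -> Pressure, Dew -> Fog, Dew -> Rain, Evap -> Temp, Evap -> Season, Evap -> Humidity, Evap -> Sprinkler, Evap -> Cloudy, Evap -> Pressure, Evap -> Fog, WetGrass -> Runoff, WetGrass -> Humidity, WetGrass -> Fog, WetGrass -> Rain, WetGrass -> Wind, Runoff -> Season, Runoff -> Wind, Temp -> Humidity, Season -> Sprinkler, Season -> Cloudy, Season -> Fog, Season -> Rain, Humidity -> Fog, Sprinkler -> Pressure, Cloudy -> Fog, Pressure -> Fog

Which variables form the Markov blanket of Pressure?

{Cloudy, Dew, Evap, Fog, Humidity, Season, SoilMoist, Sprinkler, WetGrass}

By definition, MB(Pressure) is built from Pressure's parents, Pressure's children, and the co-parents of Pressure.
Pressure's parents: Dew, Evap, Sprinkler.
Children of Pressure: Fog.
For each child, the remaining parents (spouses of Pressure):
  Fog's other parents are Cloudy, Dew, Evap, Humidity, Season, SoilMoist, WetGrass.
So the Markov blanket of Pressure is {Cloudy, Dew, Evap, Fog, Humidity, Season, SoilMoist, Sprinkler, WetGrass}.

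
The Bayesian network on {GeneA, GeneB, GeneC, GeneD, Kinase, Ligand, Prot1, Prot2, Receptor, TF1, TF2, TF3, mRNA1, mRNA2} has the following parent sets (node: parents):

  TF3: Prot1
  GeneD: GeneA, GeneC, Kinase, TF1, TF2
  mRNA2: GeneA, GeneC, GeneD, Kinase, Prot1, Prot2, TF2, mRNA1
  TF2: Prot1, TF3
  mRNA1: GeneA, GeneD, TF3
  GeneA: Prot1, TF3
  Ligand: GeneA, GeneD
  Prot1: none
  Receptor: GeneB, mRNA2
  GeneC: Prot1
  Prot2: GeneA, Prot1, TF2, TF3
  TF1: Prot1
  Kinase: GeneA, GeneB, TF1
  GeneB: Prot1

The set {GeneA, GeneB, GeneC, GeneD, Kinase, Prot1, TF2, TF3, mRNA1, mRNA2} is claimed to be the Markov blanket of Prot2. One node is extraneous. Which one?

GeneB

Pa(Prot2) = {GeneA, Prot1, TF2, TF3}.
Prot2's children: mRNA2.
Parents of each child, excluding Prot2:
  mRNA2: GeneA, GeneC, GeneD, Kinase, Prot1, TF2, mRNA1
MB(Prot2) = {GeneA, GeneC, GeneD, Kinase, Prot1, TF2, TF3, mRNA1, mRNA2}.
GeneB is neither a parent, child, nor co-parent of Prot2, so it does not belong.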